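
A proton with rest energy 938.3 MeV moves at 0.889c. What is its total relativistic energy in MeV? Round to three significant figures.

γ = 1/√(1 − β²) = 1/√(1 − 0.790321) = 1/√0.209679 = 1/0.457907 = 2.1838.
Total energy: E = γmc² = 2.1838 × 938.3 MeV = 2050 MeV.

2050 MeV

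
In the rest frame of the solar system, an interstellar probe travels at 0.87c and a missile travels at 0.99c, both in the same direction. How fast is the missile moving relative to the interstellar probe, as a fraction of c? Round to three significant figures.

0.865c

Transform to the interstellar probe's frame: u' = (u − v)/(1 − uv/c²).
u' = (0.99 − 0.87)/(1 − 0.99×0.87) = 0.12/0.1387 = 0.86518.
Speed in the interstellar probe's frame: 0.865c (in the same direction).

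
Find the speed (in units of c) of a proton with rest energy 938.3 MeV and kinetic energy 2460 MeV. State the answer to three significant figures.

0.961c

γ = 1 + K/(mc²) = 1 + 2460/938.3 = 3.6218.
β = √(1 − 1/γ²) = √(1 − 0.0762344) = √0.9237656 = 0.961.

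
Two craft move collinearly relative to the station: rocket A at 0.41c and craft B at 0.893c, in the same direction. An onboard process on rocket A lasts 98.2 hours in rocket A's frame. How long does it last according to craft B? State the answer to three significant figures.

Transform rocket A's velocity into craft B's frame: (0.41 − 0.893)/(1 − 0.41·0.893) = −0.483/0.63387, so the relative speed is 0.76199c.
γ for this relative speed: γ = 1/√(1 − 0.580629) = 1.5442.
The clock on rocket A records proper time, so craft B measures Δt = γΔτ = 1.5442 × 98.2 = 152 hours.

152 hours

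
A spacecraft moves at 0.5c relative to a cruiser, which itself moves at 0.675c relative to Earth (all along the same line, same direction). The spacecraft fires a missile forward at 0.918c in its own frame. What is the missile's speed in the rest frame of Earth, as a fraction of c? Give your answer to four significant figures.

First combine the missile and spacecraft (S''→S'): u₁ = (0.918 + 0.5)/(1 + 0.918×0.5) = 1.418/1.459 = 0.9719.
Then combine with the cruiser (S'→S): u = (0.9719 + 0.675)/(1 + 0.9719×0.675) = 1.6469/1.6560325 = 0.99449.

0.9945c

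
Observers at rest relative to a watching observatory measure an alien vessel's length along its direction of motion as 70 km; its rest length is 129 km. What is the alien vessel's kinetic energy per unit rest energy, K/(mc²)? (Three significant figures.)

Length contraction gives γ = L₀/L = 129/70 = 1.84286.
Since K = (γ−1)mc², K/(mc²) = 1.84286 − 1 = 0.843.

0.843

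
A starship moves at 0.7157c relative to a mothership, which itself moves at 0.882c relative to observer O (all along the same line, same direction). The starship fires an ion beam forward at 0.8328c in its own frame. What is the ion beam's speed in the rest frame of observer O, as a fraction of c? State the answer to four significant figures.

Compose velocities in two stages. Stage 1 (into S'): u₁ = (0.8328+0.7157)/(1+0.8328×0.7157) = 0.97022.
Stage 2 (into S): u = (0.97022+0.882)/(1+0.97022×0.882) = 0.99811, so the speed is 0.9981c.

0.9981c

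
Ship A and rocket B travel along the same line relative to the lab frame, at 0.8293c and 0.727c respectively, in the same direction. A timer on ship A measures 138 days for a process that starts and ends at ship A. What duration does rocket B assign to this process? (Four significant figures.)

142.8 days

Speed of ship A in rocket B's frame: u = (v_A − v_B)/(1 − v_A v_B/c²) = (0.8293 − 0.727)/(1 − 0.8293×0.727) = 0.1023/0.3970989 = 0.25762; |u| = 0.25762c.
At |u| = 0.25762c, γ = (1 − 0.0663681)^(−1/2) = 1.0349.
The clock on ship A records proper time, so rocket B measures Δt = γΔτ = 1.0349 × 138 = 142.8 days.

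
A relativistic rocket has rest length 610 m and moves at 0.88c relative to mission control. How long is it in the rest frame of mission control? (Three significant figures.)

γ = 1/√(1 − β²) = 1/√(1 − 0.7744) = 1/√0.2256 = 1/0.474974 = 2.1054.
Length contraction: L = L₀/γ = 610/2.1054 = 290 m.

290 m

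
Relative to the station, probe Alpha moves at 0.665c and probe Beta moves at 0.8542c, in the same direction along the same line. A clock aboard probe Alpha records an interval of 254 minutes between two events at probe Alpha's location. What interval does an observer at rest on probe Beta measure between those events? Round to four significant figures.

The velocity of probe Alpha relative to probe Beta is (0.665 − 0.8542)c / (1 − 0.665×0.8542) = −0.43801c; relative speed 0.43801c.
γ for this relative speed: γ = 1/√(1 − 0.191853) = 1.1124.
The clock on probe Alpha records proper time, so probe Beta measures Δt = γΔτ = 1.1124 × 254 = 282.5 minutes.

282.5 minutes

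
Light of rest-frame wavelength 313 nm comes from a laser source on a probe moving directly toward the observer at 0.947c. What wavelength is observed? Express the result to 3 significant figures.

Relativistic Doppler for wavelength: λ_obs = λ_src · √((1−β)/(1+β)).
With β = 0.947: factor = √(0.053/1.947) = 0.16499.
λ_obs = 313 × 0.16499 = 51.6 nm.

51.6 nm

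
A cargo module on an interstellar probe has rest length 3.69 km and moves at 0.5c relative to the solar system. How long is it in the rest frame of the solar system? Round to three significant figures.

γ = 1/√(1 − β²) = 1/√(1 − 0.25) = 1/√0.75 = 1/0.866025 = 1.1547.
Length contraction: L = L₀/γ = 3.69/1.1547 = 3.20 km.

3.20 km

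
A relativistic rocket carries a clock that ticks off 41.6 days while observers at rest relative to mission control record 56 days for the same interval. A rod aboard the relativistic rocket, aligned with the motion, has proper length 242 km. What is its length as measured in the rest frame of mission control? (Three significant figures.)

From Δt = γΔτ: γ = 56/41.6 = 1.34615.
The rod contracts by the same γ: 242 km / 1.34615 = 180 km.

180 km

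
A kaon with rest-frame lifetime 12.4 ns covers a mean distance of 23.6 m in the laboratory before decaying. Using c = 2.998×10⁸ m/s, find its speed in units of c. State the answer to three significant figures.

0.988c

d = βγcτ ⇒ βγ = d/(cτ) = 23.60 m / (3.71752 m) = 6.3483.
β = (βγ)/√(1+(βγ)²) = 6.3483/√41.3009 = 0.988.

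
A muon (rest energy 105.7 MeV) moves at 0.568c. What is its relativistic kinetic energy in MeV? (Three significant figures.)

β² = 0.322624, so γ = 1/√0.677376 = 1.21502.
Kinetic energy: K = (γ − 1)mc² = (1.21502 − 1) × 105.7 MeV = 0.21502 × 105.7 = 22.7 MeV.

22.7 MeV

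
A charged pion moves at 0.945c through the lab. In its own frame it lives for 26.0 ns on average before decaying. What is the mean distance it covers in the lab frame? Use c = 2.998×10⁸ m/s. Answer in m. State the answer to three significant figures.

γ = 1/√(1 − β²) = 1/√(1 − 0.893025) = 1/√0.106975 = 1/0.32707 = 3.0574.
Lab-frame lifetime: Δt = γτ = 3.0574 × 26.0 ns = 79.492 ns.
Distance: d = vΔt = 0.945 × 2.998×10⁸ m/s × 7.9492×10^-8 s = 22.5 m.

22.5 m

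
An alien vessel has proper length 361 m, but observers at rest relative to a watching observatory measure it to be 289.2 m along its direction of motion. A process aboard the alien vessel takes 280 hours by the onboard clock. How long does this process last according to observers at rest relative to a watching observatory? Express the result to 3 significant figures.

γ = L₀/L = 361/289.2 = 1.24827.
The same γ dilates the second interval: 1.24827 × 280 hours = 350 hours.

350 hours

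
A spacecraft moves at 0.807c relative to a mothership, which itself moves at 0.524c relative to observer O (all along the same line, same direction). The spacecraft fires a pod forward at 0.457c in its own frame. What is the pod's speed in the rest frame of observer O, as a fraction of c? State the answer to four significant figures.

0.9754c

First combine the pod and spacecraft (S''→S'): u₁ = (0.457 + 0.807)/(1 + 0.457×0.807) = 1.264/1.368799 = 0.92344.
Then combine with the mothership (S'→S): u = (0.92344 + 0.524)/(1 + 0.92344×0.524) = 1.44744/1.48388256 = 0.97544.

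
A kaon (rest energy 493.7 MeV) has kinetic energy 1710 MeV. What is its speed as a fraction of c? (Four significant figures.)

0.9746c

γ = 1 + K/(mc²) = 1 + 1710/493.7 = 4.4636.
β = √(1 − 1/γ²) = √(1 − 0.0501914) = √0.9498086 = 0.9746.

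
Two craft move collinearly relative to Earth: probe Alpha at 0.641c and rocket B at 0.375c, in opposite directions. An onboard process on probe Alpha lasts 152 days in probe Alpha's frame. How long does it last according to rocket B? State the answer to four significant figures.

265.0 days

Speed of probe Alpha in rocket B's frame: u = (v_A + v_B)/(1 + v_A v_B/c²) = (0.641 + 0.375)/(1 + 0.641×0.375) = 1.016/1.240375 = 0.81911; |u| = 0.81911c.
γ for this relative speed: γ = 1/√(1 − 0.670941) = 1.7433.
Probe Alpha's interval is proper; time dilation gives Δt_B = γΔτ = 1.7433 × 152 days = 265.0 days.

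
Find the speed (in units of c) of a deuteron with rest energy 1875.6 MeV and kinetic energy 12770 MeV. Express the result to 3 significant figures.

K = (γ−1)mc², so γ = 1 + 12770/1875.6 = 7.8085.
Then v/c = √(1 − γ⁻²) = √(1 − 0.0164008) = √0.9835992 = 0.992.

0.992c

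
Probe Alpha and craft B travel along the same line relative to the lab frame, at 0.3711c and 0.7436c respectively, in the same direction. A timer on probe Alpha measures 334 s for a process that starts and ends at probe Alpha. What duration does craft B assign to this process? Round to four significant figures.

The velocity of probe Alpha relative to craft B is (0.3711 − 0.7436)c / (1 − 0.3711×0.7436) = −0.51447c; relative speed 0.51447c.
At |u| = 0.51447c, γ = (1 − 0.264679)^(−1/2) = 1.1662.
The clock on probe Alpha records proper time, so craft B measures Δt = γΔτ = 1.1662 × 334 = 389.5 s.

389.5 s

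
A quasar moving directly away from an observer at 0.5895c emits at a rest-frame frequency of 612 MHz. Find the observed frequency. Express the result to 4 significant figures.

Relativistic Doppler (source moving away): f_obs = f_src · √((1−β)/(1+β)).
With β = 0.5895: factor = √(0.4105/1.5895) = 0.50819.
f_obs = 612 × 0.50819 = 311.0 MHz.

311.0 MHz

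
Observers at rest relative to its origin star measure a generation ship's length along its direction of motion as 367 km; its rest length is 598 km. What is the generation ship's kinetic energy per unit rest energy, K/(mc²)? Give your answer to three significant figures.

γ = L₀/L = 598/367 = 1.62943.
Since K = (γ−1)mc², K/(mc²) = 1.62943 − 1 = 0.629.

0.629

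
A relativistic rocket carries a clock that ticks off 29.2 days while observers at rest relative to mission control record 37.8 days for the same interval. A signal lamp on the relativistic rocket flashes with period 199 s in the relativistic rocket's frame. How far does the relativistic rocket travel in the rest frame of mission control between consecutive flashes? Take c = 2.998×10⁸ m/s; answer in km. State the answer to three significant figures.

4.90×10^7 km

The time-dilation ratio gives γ = 37.8/29.2 = 1.29452.
β = √(1 − 1/γ²) = 0.63503. Lab-frame period = γτ = 1.29452×199 s = 257.61 s. Distance = βc × γτ = 0.63503 × 2.998×10⁸ m/s × 257.61 s = 4.9044×10^10 m = 4.90×10^7 km.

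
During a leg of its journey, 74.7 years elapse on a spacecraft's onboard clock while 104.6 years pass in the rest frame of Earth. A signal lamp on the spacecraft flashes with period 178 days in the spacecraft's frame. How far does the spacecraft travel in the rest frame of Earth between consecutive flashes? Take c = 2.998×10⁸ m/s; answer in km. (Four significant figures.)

4.519×10^12 km

The time-dilation ratio gives γ = 104.6/74.7 = 1.40027.
β = √(1 − 1/γ²) = 0.69999. Lab-frame period = γτ = 1.40027×178 days = 249.25 days. Distance = βc × γτ = 0.69999 × 2.998×10⁸ m/s × 21535200 s = 4.5193×10^15 m = 4.519×10^12 km.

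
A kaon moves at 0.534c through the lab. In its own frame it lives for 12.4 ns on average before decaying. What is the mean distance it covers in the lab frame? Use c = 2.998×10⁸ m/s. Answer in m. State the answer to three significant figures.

2.35 m

β² = 0.285156, so γ = 1/√0.714844 = 1.1828.
Lab-frame lifetime: Δt = γτ = 1.1828 × 12.4 ns = 14.667 ns.
Distance: d = vΔt = 0.534 × 2.998×10⁸ m/s × 1.4667×10^-8 s = 2.35 m.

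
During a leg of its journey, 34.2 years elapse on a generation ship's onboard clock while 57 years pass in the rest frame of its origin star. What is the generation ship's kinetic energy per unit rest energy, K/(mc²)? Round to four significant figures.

From Δt = γΔτ: γ = 57/34.2 = 1.66667.
K/(mc²) = γ − 1 = 1.66667 − 1 = 0.6667.

0.6667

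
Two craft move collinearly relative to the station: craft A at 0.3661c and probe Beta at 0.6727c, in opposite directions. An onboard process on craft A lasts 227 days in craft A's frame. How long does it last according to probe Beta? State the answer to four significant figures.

The velocity of craft A relative to probe Beta is (0.3661 + 0.6727)c / (1 + 0.3661×0.6727) = 0.83352c; relative speed 0.83352c.
At |u| = 0.83352c, γ = (1 − 0.694756)^(−1/2) = 1.81.
Craft A's interval is proper; time dilation gives Δt_B = γΔτ = 1.81 × 227 days = 410.9 days.

410.9 days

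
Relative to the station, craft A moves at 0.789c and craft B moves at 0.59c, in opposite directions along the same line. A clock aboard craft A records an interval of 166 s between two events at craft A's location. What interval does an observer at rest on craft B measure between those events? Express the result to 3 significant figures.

Speed of craft A in craft B's frame: u = (v_A + v_B)/(1 + v_A v_B/c²) = (0.789 + 0.59)/(1 + 0.789×0.59) = 1.379/1.46551 = 0.94097; |u| = 0.94097c.
γ for this relative speed: γ = 1/√(1 − 0.885425) = 2.9543.
Craft A's interval is proper; time dilation gives Δt_B = γΔτ = 2.9543 × 166 s = 490 s.

490 s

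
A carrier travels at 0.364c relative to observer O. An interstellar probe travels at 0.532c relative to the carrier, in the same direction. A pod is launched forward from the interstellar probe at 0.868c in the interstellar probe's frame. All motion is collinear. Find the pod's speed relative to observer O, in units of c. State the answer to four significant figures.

First combine the pod and interstellar probe (S''→S'): u₁ = (0.868 + 0.532)/(1 + 0.868×0.532) = 1.4/1.461776 = 0.95774.
Then combine with the carrier (S'→S): u = (0.95774 + 0.364)/(1 + 0.95774×0.364) = 1.32174/1.34861736 = 0.98007.

0.9801c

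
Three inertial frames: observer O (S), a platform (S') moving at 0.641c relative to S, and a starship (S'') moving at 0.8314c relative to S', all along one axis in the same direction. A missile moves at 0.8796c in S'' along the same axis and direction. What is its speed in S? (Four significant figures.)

0.9974c

First combine the missile and starship (S''→S'): u₁ = (0.8796 + 0.8314)/(1 + 0.8796×0.8314) = 1.711/1.73129944 = 0.98828.
Then combine with the platform (S'→S): u = (0.98828 + 0.641)/(1 + 0.98828×0.641) = 1.62928/1.63348748 = 0.99742.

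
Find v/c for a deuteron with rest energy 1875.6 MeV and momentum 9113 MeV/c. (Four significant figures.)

0.9795

βγ = pc/(mc²) = 9113/1875.6 = 4.8587.
Since γ² = 1 + (βγ)² = 24.607, γ = √24.607 = 4.96054, and β = (βγ)/γ = 4.8587/4.96054 = 0.9795.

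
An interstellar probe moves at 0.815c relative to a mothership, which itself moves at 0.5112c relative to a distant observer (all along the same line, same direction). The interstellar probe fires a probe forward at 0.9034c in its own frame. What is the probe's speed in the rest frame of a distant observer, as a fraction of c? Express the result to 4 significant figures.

0.9967c

Apply u = (u'+v)/(1+u'v) twice. Probe in the mothership frame: (0.9034+0.815)/(1+0.9034·0.815) = 1.7184/1.736271 = 0.98971c.
That velocity, transformed to the rest frame of a distant observer: (0.98971+0.5112)/(1+0.98971·0.5112) = 1.50091/1.505939752 = 0.99666c.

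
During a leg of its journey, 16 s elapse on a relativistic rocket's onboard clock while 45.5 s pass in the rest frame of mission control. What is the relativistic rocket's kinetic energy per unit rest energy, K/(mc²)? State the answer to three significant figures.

The time-dilation ratio gives γ = 45.5/16 = 2.84375.
Since K = (γ−1)mc², K/(mc²) = 2.84375 − 1 = 1.84.

1.84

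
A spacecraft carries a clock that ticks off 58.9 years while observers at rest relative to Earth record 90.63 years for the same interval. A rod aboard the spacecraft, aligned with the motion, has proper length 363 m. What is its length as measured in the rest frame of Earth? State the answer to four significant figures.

235.9 m

The time-dilation ratio gives γ = 90.63/58.9 = 1.53871.
L = L₀/γ = 363/1.53871 = 235.9 m.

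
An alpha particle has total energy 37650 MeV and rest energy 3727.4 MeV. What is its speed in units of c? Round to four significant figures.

Total energy E = γmc² gives γ = 37650/3727.4 = 10.101.
Hence β = √(1 − 1/γ²) = √(1 − 0.00980102) = √0.99019898 = 0.9951.

0.9951c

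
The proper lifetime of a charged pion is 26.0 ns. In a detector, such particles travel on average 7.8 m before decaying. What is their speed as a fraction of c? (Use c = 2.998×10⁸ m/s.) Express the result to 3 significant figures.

Lab distance = (lab lifetime)·v = γτ·βc, so βγ = d/(cτ) = 7.800/(2.998×10⁸ × 2.600×10^-8) = 1.0007.
With βγ = 1.0007: γ² = 1 + (βγ)² = 2.0014, and β = (βγ)/γ = 1.0007/1.41471 = 0.707.

0.707c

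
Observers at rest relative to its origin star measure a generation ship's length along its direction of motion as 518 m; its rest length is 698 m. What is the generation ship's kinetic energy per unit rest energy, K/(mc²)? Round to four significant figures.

0.3475

Length contraction gives γ = L₀/L = 698/518 = 1.34749.
K/(mc²) = γ − 1 = 1.34749 − 1 = 0.3475.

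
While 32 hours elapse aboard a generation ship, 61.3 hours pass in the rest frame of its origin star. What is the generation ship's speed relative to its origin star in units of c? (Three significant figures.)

0.853c

γ = Δt/Δτ = 61.3/32 = 1.9156.
β = √(1 − 1/γ²) = √(1 − 0.272515) = √0.727485 = 0.853.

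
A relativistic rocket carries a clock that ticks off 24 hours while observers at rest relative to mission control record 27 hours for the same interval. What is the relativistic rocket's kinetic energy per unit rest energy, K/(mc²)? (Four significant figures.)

The time-dilation ratio gives γ = 27/24 = 1.125.
Since K = (γ−1)mc², K/(mc²) = 1.125 − 1 = 0.1250.

0.1250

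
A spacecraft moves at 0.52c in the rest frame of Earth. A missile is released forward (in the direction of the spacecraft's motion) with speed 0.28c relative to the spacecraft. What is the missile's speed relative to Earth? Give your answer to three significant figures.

0.698c

Relativistic velocity addition: u = (u' + v)/(1 + u'v/c²), with u' = 0.28c and v = 0.52c.
Numerator: 0.28 + 0.52 = 0.8. Denominator: 1 + (0.28)(0.52) = 1.1456.
u = 0.8/1.1456 = 0.69832, so the speed is 0.698c.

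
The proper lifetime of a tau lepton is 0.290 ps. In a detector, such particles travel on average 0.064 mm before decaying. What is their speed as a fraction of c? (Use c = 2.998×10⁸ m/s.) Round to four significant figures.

Lab distance = (lab lifetime)·v = γτ·βc, so βγ = d/(cτ) = 6.400×10^-5/(2.998×10⁸ × 2.900×10^-13) = 0.73612.
With βγ = 0.73612: γ² = 1 + (βγ)² = 1.541873, and β = (βγ)/γ = 0.73612/1.24172 = 0.5928.

0.5928c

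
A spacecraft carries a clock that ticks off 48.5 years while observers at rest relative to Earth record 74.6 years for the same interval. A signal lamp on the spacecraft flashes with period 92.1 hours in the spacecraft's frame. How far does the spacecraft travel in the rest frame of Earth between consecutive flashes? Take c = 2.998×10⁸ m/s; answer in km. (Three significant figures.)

From Δt = γΔτ: γ = 74.6/48.5 = 1.53814.
β = √(1 − 1/γ²) = 0.75982. Lab-frame period = γτ = 1.53814×92.1 hours = 141.66 hours. Distance = βc × γτ = 0.75982 × 2.998×10⁸ m/s × 509976 s = 1.1617×10^14 m = 1.16×10^11 km.

1.16×10^11 km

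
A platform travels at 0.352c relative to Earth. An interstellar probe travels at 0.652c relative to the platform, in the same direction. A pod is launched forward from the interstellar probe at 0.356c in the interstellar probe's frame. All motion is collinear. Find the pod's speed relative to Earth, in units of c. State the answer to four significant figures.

First combine the pod and interstellar probe (S''→S'): u₁ = (0.356 + 0.652)/(1 + 0.356×0.652) = 1.008/1.232112 = 0.81811.
Then combine with the platform (S'→S): u = (0.81811 + 0.352)/(1 + 0.81811×0.352) = 1.17011/1.28797472 = 0.90849.

0.9085c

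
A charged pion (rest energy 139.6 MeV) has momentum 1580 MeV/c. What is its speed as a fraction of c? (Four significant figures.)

pc/(mc²) = 1580/139.6 = 11.318 = βγ = β/√(1−β²).
So β² = x²/(1 + x²) with x = 11.318: x² = 128.097, β² = 128.097/129.097 = 0.992254, β = 0.9961.

0.9961c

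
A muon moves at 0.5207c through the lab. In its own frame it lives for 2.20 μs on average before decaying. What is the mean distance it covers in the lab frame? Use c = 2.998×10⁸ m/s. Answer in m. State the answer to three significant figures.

402 m

With β = 0.5207, γ = 1/√(1 − 0.5207²) = 1/√0.72887151 = 1.1713.
Lab-frame lifetime: Δt = γτ = 1.1713 × 2.20 μs = 2.5769 μs.
Distance: d = vΔt = 0.5207 × 2.998×10⁸ m/s × 2.5769×10^-6 s = 402 m.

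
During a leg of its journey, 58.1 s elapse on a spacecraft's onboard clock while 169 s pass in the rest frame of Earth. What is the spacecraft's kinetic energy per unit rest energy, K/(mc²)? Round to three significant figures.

The time-dilation ratio gives γ = 169/58.1 = 2.90878.
K/(mc²) = γ − 1 = 2.90878 − 1 = 1.91.

1.91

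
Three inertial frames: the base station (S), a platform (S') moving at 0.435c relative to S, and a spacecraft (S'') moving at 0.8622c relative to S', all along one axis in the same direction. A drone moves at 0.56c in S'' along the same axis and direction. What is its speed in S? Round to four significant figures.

0.9837c

Apply u = (u'+v)/(1+u'v) twice. Drone in the platform frame: (0.56+0.8622)/(1+0.56·0.8622) = 1.4222/1.482832 = 0.95911c.
That velocity, transformed to the rest frame of the base station: (0.95911+0.435)/(1+0.95911·0.435) = 1.39411/1.41721285 = 0.9837c.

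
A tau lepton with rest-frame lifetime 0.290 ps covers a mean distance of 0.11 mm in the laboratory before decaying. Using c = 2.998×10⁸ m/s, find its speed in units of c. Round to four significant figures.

Let x = d/(cτ) = 1.100×10^-4 m / (2.998×10⁸ m/s × 2.900×10^-13 s) = 1.2652. Since d = βγcτ, x = βγ = β/√(1−β²).
Solving: β² = x²/(1+x²) = 1.60073/2.60073 = 0.615493, so β = 0.7845.

0.7845c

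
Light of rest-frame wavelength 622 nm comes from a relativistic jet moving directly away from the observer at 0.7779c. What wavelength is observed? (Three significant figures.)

Relativistic Doppler for wavelength: λ_obs = λ_src · √((1+β)/(1−β)).
With β = 0.7779: factor = √(1.7779/0.2221) = 2.8293.
λ_obs = 622 × 2.8293 = 1760 nm.

1760 nm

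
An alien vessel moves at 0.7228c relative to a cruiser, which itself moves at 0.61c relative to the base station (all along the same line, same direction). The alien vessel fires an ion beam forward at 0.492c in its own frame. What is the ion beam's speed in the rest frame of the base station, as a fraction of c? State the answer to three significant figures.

Compose velocities in two stages. Stage 1 (into S'): u₁ = (0.492+0.7228)/(1+0.492×0.7228) = 0.89612.
Stage 2 (into S): u = (0.89612+0.61)/(1+0.89612×0.61) = 0.97381, so the speed is 0.974c.

0.974c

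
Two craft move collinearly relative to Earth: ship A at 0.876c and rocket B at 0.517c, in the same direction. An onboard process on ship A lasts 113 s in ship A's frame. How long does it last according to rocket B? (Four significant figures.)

Transform ship A's velocity into rocket B's frame: (0.876 − 0.517)/(1 − 0.876·0.517) = 0.359/0.547108, so the relative speed is 0.65618c.
At |u| = 0.65618c, γ = (1 − 0.430572)^(−1/2) = 1.3252.
Ship A's interval is proper; time dilation gives Δt_B = γΔτ = 1.3252 × 113 s = 149.7 s.

149.7 s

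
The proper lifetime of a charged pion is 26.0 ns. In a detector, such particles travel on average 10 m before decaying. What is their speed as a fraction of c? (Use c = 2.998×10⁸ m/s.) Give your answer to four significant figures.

d = βγcτ ⇒ βγ = d/(cτ) = 10.00 m / (7.7948 m) = 1.2829.
β = (βγ)/√(1+(βγ)²) = 1.2829/√2.64583 = 0.7887.

0.7887c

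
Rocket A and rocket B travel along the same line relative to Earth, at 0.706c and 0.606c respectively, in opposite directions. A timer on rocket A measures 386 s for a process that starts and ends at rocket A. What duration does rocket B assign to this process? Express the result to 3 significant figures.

The velocity of rocket A relative to rocket B is (0.706 + 0.606)c / (1 + 0.706×0.606) = 0.91887c; relative speed 0.91887c.
γ for this relative speed: γ = 1/√(1 − 0.844322) = 2.5345.
Rocket A's interval is proper; time dilation gives Δt_B = γΔτ = 2.5345 × 386 s = 978 s.

978 s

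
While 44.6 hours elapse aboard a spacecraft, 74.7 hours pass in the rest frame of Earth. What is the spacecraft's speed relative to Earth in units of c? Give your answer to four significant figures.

γ = Δt/Δτ = 74.7/44.6 = 1.6749.
β = √(1 − 1/γ²) = √(1 − 0.356469) = √0.643531 = 0.8022.

0.8022c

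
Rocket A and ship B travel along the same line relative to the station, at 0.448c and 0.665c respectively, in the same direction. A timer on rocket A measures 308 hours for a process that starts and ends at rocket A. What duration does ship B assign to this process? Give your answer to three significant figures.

Transform rocket A's velocity into ship B's frame: (0.448 − 0.665)/(1 − 0.448·0.665) = −0.217/0.70208, so the relative speed is 0.30908c.
At |u| = 0.30908c, γ = (1 − 0.0955304)^(−1/2) = 1.0515.
The clock on rocket A records proper time, so ship B measures Δt = γΔτ = 1.0515 × 308 = 324 hours.

324 hours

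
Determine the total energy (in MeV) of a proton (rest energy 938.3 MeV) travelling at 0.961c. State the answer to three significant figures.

γ = 1/√(1 − β²) = 1/√(1 − 0.923521) = 1/√0.076479 = 1/0.276548 = 3.616.
Total energy: E = γmc² = 3.616 × 938.3 MeV = 3390 MeV.

3390 MeV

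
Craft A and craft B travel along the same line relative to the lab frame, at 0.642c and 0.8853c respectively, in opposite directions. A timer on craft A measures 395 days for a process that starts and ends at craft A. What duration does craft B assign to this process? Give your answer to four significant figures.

1738 days

Speed of craft A in craft B's frame: u = (v_A + v_B)/(1 + v_A v_B/c²) = (0.642 + 0.8853)/(1 + 0.642×0.8853) = 1.5273/1.5683626 = 0.97382; |u| = 0.97382c.
At |u| = 0.97382c, γ = (1 − 0.948325)^(−1/2) = 4.3991.
The clock on craft A records proper time, so craft B measures Δt = γΔτ = 4.3991 × 395 = 1738 days.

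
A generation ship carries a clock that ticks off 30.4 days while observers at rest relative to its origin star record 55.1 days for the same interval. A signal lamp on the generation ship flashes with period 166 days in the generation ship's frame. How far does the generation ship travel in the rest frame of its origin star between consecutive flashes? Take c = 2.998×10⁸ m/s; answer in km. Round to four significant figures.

6.500×10^12 km

From Δt = γΔτ: γ = 55.1/30.4 = 1.8125.
β = √(1 − 1/γ²) = 0.83403. Lab-frame period = γτ = 1.8125×166 days = 300.88 days. Distance = βc × γτ = 0.83403 × 2.998×10⁸ m/s × 25996032 s = 6.5001×10^15 m = 6.500×10^12 km.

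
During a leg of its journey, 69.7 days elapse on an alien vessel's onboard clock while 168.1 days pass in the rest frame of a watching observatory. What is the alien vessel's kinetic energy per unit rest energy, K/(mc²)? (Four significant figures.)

1.412

From Δt = γΔτ: γ = 168.1/69.7 = 2.41176.
Since K = (γ−1)mc², K/(mc²) = 2.41176 − 1 = 1.412.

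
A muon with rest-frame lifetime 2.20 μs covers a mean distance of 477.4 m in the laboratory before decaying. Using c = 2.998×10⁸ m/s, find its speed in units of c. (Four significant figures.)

0.5863c

d = βγcτ ⇒ βγ = d/(cτ) = 477.4 m / (659.56 m) = 0.72382.
β = (βγ)/√(1+(βγ)²) = 0.72382/√1.523915 = 0.5863.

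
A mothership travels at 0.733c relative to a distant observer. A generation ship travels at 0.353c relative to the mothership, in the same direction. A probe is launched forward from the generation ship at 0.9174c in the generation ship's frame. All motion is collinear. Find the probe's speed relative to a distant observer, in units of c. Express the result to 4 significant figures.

0.9937c

Compose velocities in two stages. Stage 1 (into S'): u₁ = (0.9174+0.353)/(1+0.9174×0.353) = 0.95963.
Stage 2 (into S): u = (0.95963+0.733)/(1+0.95963×0.733) = 0.99367, so the speed is 0.9937c.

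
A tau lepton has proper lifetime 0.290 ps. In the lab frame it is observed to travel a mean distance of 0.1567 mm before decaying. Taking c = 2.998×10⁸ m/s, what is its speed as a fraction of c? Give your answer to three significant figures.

d = βγcτ ⇒ βγ = d/(cτ) = 1.567×10^-4 m / (8.6942×10^-5 m) = 1.8024.
β = (βγ)/√(1+(βγ)²) = 1.8024/√4.24865 = 0.874.

0.874c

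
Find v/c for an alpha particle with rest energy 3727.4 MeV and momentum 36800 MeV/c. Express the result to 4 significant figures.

pc/(mc²) = 36800/3727.4 = 9.8728 = βγ = β/√(1−β²).
So β² = x²/(1 + x²) with x = 9.8728: x² = 97.4722, β² = 97.4722/98.4722 = 0.989845, β = 0.9949.

0.9949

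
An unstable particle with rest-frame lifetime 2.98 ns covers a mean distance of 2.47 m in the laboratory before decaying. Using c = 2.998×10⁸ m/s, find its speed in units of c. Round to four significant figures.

0.9404c

d = βγcτ ⇒ βγ = d/(cτ) = 2.470 m / (0.893404 m) = 2.7647.
β = (βγ)/√(1+(βγ)²) = 2.7647/√8.64357 = 0.9404.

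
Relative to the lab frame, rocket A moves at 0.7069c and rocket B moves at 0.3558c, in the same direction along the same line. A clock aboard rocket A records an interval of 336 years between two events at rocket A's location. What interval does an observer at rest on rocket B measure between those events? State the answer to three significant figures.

Speed of rocket A in rocket B's frame: u = (v_A − v_B)/(1 − v_A v_B/c²) = (0.7069 − 0.3558)/(1 − 0.7069×0.3558) = 0.3511/0.74848498 = 0.46908; |u| = 0.46908c.
γ for this relative speed: γ = 1/√(1 − 0.220036) = 1.1323.
Rocket A's interval is proper; time dilation gives Δt_B = γΔτ = 1.1323 × 336 years = 380 years.

380 years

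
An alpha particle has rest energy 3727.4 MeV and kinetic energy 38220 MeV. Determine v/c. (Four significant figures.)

γ = 1 + K/(mc²) = 1 + 38220/3727.4 = 11.254.
β = √(1 − 1/γ²) = √(1 − 0.00789562) = √0.99210438 = 0.9960.

0.9960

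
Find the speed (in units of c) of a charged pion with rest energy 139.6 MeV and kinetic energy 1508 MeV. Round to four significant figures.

0.9964c

γ = 1 + K/(mc²) = 1 + 1508/139.6 = 11.802.
β = √(1 − 1/γ²) = √(1 − 0.00717941) = √0.99282059 = 0.9964.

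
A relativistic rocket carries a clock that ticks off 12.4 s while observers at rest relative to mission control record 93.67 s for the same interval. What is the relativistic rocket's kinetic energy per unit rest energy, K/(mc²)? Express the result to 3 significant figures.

From Δt = γΔτ: γ = 93.67/12.4 = 7.55403.
Since K = (γ−1)mc², K/(mc²) = 7.55403 − 1 = 6.55.

6.55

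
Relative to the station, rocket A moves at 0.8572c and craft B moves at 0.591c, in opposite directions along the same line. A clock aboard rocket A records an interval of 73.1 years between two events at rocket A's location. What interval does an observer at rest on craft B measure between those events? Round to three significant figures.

Speed of rocket A in craft B's frame: u = (v_A + v_B)/(1 + v_A v_B/c²) = (0.8572 + 0.591)/(1 + 0.8572×0.591) = 1.4482/1.5066052 = 0.96123; |u| = 0.96123c.
γ for this relative speed: γ = 1/√(1 − 0.923963) = 3.6265.
The clock on rocket A records proper time, so craft B measures Δt = γΔτ = 3.6265 × 73.1 = 265 years.

265 years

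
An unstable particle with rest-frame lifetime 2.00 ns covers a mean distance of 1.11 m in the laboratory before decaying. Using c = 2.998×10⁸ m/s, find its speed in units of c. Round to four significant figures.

0.8798c

Let x = d/(cτ) = 1.110 m / (2.998×10⁸ m/s × 2.000×10^-9 s) = 1.8512. Since d = βγcτ, x = βγ = β/√(1−β²).
Solving: β² = x²/(1+x²) = 3.42694/4.42694 = 0.77411, so β = 0.8798.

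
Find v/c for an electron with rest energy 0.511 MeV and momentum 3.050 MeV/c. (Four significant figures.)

pc/(mc²) = 3.050/0.511 = 5.9687 = βγ = β/√(1−β²).
So β² = x²/(1 + x²) with x = 5.9687: x² = 35.6254, β² = 35.6254/36.6254 = 0.972697, β = 0.9863.

0.9863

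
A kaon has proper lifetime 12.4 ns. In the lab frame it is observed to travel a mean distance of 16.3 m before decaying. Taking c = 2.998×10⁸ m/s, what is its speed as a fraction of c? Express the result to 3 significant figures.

Lab distance = (lab lifetime)·v = γτ·βc, so βγ = d/(cτ) = 16.30/(2.998×10⁸ × 1.240×10^-8) = 4.3846.
With βγ = 4.3846: γ² = 1 + (βγ)² = 20.2247, and β = (βγ)/γ = 4.3846/4.49719 = 0.975.

0.975c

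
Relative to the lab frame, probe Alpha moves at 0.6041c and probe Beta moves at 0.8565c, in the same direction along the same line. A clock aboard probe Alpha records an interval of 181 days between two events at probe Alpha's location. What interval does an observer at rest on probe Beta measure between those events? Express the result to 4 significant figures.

The velocity of probe Alpha relative to probe Beta is (0.6041 − 0.8565)c / (1 − 0.6041×0.8565) = −0.52301c; relative speed 0.52301c.
γ for this relative speed: γ = 1/√(1 − 0.273539) = 1.1733.
The clock on probe Alpha records proper time, so probe Beta measures Δt = γΔτ = 1.1733 × 181 = 212.4 days.

212.4 days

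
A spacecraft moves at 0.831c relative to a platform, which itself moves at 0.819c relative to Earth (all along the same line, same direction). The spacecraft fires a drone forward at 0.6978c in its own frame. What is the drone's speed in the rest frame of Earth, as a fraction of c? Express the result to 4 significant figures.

0.9967c

Apply u = (u'+v)/(1+u'v) twice. Drone in the platform frame: (0.6978+0.831)/(1+0.6978·0.831) = 1.5288/1.5798718 = 0.96767c.
That velocity, transformed to the rest frame of Earth: (0.96767+0.819)/(1+0.96767·0.819) = 1.78667/1.79252173 = 0.99674c.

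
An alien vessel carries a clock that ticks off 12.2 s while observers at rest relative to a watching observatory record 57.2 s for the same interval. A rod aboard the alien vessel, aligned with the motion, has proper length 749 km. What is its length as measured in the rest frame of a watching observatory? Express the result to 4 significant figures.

The time-dilation ratio gives γ = 57.2/12.2 = 4.68852.
L = L₀/γ = 749/4.68852 = 159.8 km.

159.8 km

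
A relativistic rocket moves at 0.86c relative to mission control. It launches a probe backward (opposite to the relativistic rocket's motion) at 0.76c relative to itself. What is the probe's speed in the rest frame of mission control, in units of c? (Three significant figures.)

Relativistic velocity addition: u = (u' + v)/(1 + u'v/c²), with u' = −0.76c and v = 0.86c.
Numerator: −0.76 + 0.86 = 0.1. Denominator: 1 + (−0.76)(0.86) = 0.3464.
u = 0.1/0.3464 = 0.28868, so the speed is 0.289c.

0.289c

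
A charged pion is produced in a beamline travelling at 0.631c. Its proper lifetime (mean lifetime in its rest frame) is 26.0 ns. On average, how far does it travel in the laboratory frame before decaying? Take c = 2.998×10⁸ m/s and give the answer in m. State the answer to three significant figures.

Lorentz factor: γ = (1 − 0.398161)^(−1/2) = 1.289.
Lab-frame lifetime: Δt = γτ = 1.289 × 26.0 ns = 33.514 ns.
Distance: d = vΔt = 0.631 × 2.998×10⁸ m/s × 3.3514×10^-8 s = 6.34 m.

6.34 m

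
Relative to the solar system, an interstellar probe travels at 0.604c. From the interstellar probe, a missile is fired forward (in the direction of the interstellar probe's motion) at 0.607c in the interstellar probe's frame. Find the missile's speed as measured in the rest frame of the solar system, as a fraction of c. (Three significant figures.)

0.886c

Relativistic velocity addition: u = (u' + v)/(1 + u'v/c²), with u' = 0.607c and v = 0.604c.
Numerator: 0.607 + 0.604 = 1.211. Denominator: 1 + (0.607)(0.604) = 1.366628.
u = 1.211/1.366628 = 0.88612, so the speed is 0.886c.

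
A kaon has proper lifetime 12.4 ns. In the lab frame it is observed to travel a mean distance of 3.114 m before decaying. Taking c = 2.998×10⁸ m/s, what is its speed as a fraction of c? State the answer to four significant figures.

0.6421c

Let x = d/(cτ) = 3.114 m / (2.998×10⁸ m/s × 1.240×10^-8 s) = 0.83766. Since d = βγcτ, x = βγ = β/√(1−β²).
Solving: β² = x²/(1+x²) = 0.701674/1.701674 = 0.412343, so β = 0.6421.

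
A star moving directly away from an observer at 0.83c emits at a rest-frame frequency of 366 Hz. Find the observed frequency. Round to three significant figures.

Relativistic Doppler (source moving away): f_obs = f_src · √((1−β)/(1+β)).
With β = 0.83: factor = √(0.17/1.83) = 0.30479.
f_obs = 366 × 0.30479 = 112 Hz.

112 Hz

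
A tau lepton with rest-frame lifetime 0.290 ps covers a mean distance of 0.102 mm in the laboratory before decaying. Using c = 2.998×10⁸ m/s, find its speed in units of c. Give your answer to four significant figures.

Lab distance = (lab lifetime)·v = γτ·βc, so βγ = d/(cτ) = 1.020×10^-4/(2.998×10⁸ × 2.900×10^-13) = 1.1732.
With βγ = 1.1732: γ² = 1 + (βγ)² = 2.3764, and β = (βγ)/γ = 1.1732/1.54156 = 0.7610.

0.7610c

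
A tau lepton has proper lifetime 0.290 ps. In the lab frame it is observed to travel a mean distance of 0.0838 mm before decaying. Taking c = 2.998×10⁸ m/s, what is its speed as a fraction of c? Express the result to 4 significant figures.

Lab distance = (lab lifetime)·v = γτ·βc, so βγ = d/(cτ) = 8.380×10^-5/(2.998×10⁸ × 2.900×10^-13) = 0.96386.
With βγ = 0.96386: γ² = 1 + (βγ)² = 1.929026, and β = (βγ)/γ = 0.96386/1.38889 = 0.6940.

0.6940c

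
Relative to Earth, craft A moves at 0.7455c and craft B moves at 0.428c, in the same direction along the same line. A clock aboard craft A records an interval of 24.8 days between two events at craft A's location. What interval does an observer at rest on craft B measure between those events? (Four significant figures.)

Transform craft A's velocity into craft B's frame: (0.7455 − 0.428)/(1 − 0.7455·0.428) = 0.3175/0.680926, so the relative speed is 0.46628c.
At |u| = 0.46628c, γ = (1 − 0.217417)^(−1/2) = 1.1304.
The clock on craft A records proper time, so craft B measures Δt = γΔτ = 1.1304 × 24.8 = 28.03 days.

28.03 days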